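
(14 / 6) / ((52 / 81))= 189 / 52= 3.63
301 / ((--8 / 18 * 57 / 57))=2709 / 4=677.25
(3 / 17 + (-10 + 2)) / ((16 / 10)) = -665 / 136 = -4.89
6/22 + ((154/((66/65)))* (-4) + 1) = -19978/33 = -605.39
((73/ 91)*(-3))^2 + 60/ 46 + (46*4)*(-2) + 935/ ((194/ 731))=116843266461/ 36949822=3162.21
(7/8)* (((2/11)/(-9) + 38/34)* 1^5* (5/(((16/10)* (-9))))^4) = 5050390625/361829597184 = 0.01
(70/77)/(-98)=-5/539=-0.01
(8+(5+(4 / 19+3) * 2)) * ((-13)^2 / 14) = 62361 / 266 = 234.44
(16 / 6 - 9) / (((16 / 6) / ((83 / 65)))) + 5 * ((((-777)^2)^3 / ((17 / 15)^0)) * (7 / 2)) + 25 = 2002476854989424361323 / 520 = 3850917028825816079.47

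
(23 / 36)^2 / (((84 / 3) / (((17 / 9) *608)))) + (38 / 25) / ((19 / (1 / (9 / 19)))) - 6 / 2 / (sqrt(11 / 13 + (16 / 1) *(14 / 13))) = 16.21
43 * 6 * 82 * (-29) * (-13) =7975812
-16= -16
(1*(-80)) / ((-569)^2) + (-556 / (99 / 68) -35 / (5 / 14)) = -15381893030 / 32052339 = -479.90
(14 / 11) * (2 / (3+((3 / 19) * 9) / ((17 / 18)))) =9044 / 16005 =0.57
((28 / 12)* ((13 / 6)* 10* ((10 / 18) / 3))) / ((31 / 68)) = 154700 / 7533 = 20.54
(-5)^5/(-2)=3125/2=1562.50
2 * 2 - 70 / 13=-18 / 13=-1.38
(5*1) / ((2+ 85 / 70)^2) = 196 / 405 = 0.48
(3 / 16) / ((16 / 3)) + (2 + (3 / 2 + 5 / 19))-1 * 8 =-20437 / 4864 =-4.20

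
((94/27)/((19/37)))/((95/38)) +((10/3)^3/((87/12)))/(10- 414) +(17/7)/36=194002159/70120260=2.77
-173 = -173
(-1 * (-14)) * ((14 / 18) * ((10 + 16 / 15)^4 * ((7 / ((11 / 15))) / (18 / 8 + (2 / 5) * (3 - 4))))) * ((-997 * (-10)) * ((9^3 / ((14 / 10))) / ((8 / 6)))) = 3281192287342.23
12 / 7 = 1.71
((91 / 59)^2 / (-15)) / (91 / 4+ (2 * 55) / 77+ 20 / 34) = -3941756 / 615562635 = -0.01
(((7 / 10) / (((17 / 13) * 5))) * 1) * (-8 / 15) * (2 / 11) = -728 / 70125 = -0.01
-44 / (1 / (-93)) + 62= 4154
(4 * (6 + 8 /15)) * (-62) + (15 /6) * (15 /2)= -96091 /60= -1601.52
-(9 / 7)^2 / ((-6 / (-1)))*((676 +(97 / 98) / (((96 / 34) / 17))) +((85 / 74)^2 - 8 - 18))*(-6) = 1086.52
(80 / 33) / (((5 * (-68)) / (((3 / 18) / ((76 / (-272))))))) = 8 / 1881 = 0.00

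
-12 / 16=-3 / 4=-0.75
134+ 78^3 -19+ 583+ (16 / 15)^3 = 1603972846 / 3375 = 475251.21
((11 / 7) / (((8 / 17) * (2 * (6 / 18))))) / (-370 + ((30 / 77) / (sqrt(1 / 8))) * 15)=-0.01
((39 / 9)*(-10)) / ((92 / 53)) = -3445 / 138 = -24.96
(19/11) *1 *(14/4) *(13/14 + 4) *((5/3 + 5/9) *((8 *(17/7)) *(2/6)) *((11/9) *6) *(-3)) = -594320/63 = -9433.65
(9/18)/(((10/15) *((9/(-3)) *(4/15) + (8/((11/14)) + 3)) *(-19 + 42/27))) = -0.00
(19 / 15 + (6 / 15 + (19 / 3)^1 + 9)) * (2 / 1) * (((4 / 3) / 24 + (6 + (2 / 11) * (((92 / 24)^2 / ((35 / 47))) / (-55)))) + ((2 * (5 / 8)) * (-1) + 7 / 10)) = 70501703 / 381150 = 184.97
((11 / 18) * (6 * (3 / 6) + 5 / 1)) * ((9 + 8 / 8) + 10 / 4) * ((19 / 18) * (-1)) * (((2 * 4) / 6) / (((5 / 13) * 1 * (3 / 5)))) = -271700 / 729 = -372.70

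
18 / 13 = 1.38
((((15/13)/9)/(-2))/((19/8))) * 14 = -280/741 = -0.38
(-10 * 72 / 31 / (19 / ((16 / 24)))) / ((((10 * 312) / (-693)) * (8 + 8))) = 693 / 61256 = 0.01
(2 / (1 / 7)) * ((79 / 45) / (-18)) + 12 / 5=1.03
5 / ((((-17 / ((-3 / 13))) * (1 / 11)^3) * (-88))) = -1815 / 1768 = -1.03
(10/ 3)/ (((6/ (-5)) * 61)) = -25/ 549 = -0.05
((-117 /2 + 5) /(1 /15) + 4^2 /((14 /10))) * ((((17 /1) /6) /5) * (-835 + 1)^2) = -2182596765 /7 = -311799537.86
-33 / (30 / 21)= -231 / 10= -23.10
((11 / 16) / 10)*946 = 5203 / 80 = 65.04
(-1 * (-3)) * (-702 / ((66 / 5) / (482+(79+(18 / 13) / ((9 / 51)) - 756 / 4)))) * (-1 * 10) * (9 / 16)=14999175 / 44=340890.34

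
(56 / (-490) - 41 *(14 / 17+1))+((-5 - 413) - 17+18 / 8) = -1208157 / 2380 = -507.63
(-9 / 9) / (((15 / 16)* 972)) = -0.00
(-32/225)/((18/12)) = -64/675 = -0.09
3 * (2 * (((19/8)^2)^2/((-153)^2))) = 130321/15980544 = 0.01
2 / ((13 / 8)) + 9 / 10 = 277 / 130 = 2.13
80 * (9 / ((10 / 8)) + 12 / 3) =896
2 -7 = -5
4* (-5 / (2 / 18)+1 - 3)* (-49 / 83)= 9212 / 83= 110.99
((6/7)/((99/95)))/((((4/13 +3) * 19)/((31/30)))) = 403/29799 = 0.01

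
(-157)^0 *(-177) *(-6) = 1062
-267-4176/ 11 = -7113/ 11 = -646.64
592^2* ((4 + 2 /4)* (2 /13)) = 242628.92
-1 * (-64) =64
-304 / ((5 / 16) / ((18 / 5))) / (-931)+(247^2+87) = 74847208 / 1225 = 61099.76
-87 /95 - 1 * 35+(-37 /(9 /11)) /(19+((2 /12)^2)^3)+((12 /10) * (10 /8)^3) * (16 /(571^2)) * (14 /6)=-420597498830091 /10982909532470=-38.30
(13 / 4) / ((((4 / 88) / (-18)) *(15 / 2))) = -858 / 5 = -171.60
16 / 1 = 16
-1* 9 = -9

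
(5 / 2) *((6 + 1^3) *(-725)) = -25375 / 2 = -12687.50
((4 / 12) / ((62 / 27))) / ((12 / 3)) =0.04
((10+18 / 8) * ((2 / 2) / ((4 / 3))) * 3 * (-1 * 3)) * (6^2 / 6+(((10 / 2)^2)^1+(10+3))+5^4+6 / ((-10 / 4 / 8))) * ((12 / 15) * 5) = -4298427 / 20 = -214921.35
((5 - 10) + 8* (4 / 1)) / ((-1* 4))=-27 / 4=-6.75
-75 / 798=-25 / 266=-0.09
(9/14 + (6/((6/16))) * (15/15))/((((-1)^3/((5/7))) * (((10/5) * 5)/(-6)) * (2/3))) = 2097/196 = 10.70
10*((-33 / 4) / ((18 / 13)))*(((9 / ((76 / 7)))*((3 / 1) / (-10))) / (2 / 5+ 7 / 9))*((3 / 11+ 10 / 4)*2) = 2248155 / 32224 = 69.77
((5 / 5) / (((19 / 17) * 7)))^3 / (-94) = -0.00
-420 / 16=-105 / 4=-26.25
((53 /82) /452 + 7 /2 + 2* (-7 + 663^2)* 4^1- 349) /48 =43440867395 /593024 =73253.14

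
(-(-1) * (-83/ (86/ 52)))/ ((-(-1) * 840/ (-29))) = 31291/ 18060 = 1.73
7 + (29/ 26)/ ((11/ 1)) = 2031/ 286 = 7.10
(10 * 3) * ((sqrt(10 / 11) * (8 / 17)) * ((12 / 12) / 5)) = 48 * sqrt(110) / 187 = 2.69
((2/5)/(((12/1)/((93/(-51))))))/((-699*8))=31/2851920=0.00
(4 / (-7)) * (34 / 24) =-17 / 21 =-0.81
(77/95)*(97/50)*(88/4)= 82159/2375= 34.59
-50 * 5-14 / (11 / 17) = -2988 / 11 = -271.64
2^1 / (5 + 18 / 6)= 1 / 4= 0.25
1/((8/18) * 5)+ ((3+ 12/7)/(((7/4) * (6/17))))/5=1937/980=1.98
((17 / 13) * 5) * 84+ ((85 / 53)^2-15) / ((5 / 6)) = 19511664 / 36517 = 534.32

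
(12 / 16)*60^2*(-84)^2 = 19051200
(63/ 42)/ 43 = 3/ 86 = 0.03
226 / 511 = 0.44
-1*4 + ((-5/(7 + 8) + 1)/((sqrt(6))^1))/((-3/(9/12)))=-4 - sqrt(6)/36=-4.07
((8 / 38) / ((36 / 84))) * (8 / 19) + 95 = 103109 / 1083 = 95.21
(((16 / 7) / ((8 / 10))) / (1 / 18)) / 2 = 180 / 7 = 25.71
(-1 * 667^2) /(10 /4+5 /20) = -1779556 /11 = -161777.82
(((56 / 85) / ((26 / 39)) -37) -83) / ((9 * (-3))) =1124 / 255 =4.41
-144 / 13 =-11.08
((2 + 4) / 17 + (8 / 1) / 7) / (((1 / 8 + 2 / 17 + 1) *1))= 1424 / 1183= 1.20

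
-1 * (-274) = 274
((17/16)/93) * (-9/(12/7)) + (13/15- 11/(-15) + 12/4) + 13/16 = 53097/9920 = 5.35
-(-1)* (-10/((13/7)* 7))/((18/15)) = -25/39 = -0.64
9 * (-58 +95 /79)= -40383 /79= -511.18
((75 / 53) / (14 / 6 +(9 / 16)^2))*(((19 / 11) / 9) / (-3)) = -24320 / 711843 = -0.03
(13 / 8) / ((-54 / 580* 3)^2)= 273325 / 13122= 20.83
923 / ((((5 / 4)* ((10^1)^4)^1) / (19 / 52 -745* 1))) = -2749191 / 50000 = -54.98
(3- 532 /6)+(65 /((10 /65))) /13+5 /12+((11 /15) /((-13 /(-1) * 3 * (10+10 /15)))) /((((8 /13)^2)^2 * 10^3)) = -103710695833 /1966080000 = -52.75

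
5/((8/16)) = 10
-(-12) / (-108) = -1 / 9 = -0.11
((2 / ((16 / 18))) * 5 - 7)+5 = 37 / 4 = 9.25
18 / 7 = 2.57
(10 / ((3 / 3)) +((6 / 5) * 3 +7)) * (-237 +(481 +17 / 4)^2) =387659967 / 80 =4845749.59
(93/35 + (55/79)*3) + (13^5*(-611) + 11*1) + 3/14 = -1254535838931/5530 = -226860007.04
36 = 36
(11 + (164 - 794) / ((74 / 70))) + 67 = -517.95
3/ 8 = 0.38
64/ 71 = 0.90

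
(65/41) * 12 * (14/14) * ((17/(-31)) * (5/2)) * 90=-2983500/1271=-2347.36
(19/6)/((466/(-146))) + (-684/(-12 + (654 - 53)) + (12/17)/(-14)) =-11365703/5157222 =-2.20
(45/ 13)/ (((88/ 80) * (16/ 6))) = 675/ 572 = 1.18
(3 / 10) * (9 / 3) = 9 / 10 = 0.90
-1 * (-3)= 3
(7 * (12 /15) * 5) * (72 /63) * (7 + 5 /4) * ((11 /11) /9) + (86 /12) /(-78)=13685 /468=29.24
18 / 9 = 2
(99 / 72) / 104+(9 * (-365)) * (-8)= 21864971 / 832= 26280.01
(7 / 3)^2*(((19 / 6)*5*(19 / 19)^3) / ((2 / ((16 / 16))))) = 4655 / 108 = 43.10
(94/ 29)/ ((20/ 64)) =1504/ 145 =10.37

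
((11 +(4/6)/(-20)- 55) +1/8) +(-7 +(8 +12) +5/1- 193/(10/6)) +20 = -2921/24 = -121.71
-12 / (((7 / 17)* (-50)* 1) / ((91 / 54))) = 221 / 225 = 0.98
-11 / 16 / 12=-11 / 192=-0.06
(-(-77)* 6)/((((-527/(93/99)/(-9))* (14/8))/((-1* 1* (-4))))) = 288/17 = 16.94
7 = 7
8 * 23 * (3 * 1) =552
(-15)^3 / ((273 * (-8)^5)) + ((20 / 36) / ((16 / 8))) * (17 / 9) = 126821365 / 241532928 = 0.53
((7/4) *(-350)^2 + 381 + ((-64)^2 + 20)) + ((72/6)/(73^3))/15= 425724644124/1945085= 218872.00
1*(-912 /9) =-304 /3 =-101.33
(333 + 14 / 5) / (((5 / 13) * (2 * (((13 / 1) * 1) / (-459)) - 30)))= -10018593 / 344900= -29.05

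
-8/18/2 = -2/9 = -0.22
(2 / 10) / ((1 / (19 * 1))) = 19 / 5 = 3.80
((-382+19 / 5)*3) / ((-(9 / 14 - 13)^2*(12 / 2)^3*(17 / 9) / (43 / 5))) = 3984337 / 25439650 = 0.16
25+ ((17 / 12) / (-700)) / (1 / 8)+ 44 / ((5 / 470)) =4369033 / 1050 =4160.98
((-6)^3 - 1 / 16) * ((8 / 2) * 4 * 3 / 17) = -10371 / 17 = -610.06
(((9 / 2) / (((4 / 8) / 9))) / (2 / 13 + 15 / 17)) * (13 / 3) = 77571 / 229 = 338.74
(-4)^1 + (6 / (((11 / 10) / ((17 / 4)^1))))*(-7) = -1829 / 11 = -166.27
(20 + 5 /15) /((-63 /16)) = -976 /189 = -5.16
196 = 196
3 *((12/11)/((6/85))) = 510/11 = 46.36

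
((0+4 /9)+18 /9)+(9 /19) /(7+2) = 427 /171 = 2.50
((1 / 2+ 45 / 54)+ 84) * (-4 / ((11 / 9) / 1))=-279.27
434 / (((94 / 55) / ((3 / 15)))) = 2387 / 47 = 50.79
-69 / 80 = -0.86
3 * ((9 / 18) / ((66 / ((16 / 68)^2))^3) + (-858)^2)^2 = 407774296556812211807422014505337104 / 250812652469785208341803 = 1625812304688.00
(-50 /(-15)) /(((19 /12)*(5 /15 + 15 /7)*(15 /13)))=14 /19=0.74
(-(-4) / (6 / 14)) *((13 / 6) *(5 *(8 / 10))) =728 / 9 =80.89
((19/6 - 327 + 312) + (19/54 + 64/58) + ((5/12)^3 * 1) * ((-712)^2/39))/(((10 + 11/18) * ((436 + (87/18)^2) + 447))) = 227173688/2349516403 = 0.10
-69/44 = -1.57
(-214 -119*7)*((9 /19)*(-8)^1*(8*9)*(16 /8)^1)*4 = 43421184 /19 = 2285325.47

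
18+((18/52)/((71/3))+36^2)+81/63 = 16996311/12922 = 1315.30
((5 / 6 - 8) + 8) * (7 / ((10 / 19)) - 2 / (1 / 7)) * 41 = -287 / 12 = -23.92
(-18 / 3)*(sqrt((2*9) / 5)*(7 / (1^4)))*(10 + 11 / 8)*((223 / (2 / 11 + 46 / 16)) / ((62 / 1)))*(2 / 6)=-4687683*sqrt(10) / 41695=-355.53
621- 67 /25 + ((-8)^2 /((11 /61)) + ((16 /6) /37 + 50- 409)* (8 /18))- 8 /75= 223515958 /274725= 813.60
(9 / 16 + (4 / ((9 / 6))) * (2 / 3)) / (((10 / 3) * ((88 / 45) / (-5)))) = -5055 / 2816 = -1.80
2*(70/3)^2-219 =7829/9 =869.89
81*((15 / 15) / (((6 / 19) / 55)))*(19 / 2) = 536085 / 4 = 134021.25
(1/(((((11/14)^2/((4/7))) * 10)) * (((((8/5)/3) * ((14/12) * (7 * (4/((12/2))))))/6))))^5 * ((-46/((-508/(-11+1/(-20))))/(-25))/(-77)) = -70893300441132/532870294679452431625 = -0.00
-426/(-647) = 0.66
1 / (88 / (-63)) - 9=-855 / 88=-9.72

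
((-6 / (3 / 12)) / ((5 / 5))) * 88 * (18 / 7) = -38016 / 7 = -5430.86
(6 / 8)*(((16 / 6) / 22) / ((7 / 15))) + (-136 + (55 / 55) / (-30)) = -313787 / 2310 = -135.84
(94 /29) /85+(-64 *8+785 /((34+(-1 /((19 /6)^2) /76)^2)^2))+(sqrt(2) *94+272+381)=94 *sqrt(2)+35752018482525957074852 /252277201329123240785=274.65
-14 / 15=-0.93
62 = 62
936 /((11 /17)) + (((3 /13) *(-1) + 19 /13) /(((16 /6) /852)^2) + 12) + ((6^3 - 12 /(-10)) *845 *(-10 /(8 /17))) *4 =-2212681074 /143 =-15473294.22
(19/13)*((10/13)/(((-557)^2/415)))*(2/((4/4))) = 157700/52432081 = 0.00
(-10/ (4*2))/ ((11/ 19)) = -95/ 44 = -2.16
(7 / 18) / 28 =1 / 72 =0.01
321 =321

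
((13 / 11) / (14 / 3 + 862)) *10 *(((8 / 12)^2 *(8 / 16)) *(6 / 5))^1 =1 / 275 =0.00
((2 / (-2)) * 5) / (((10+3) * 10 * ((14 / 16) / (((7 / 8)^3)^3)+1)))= -5764801 / 586092442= -0.01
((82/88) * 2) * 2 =41/11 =3.73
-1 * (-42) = 42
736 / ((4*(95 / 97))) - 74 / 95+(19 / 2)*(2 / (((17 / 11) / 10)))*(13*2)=5464458 / 1615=3383.57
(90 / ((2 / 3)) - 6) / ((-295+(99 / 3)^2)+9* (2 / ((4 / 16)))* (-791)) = -3 / 1306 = -0.00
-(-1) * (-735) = -735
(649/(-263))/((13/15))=-9735/3419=-2.85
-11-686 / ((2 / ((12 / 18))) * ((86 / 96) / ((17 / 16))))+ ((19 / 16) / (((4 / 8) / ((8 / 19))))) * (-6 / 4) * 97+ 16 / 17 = -623935 / 1462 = -426.77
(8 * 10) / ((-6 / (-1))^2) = 20 / 9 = 2.22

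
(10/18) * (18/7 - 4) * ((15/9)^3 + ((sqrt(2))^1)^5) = -200 * sqrt(2)/63 - 6250/1701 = -8.16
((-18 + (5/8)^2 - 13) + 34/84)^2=1647954025/1806336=912.32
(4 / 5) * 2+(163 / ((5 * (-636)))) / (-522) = 2656099 / 1659960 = 1.60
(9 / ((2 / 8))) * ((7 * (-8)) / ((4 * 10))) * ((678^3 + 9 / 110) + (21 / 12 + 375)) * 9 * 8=-311017863283848 / 275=-1130974048304.90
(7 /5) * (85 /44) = 119 /44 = 2.70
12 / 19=0.63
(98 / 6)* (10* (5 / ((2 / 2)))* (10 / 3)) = 24500 / 9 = 2722.22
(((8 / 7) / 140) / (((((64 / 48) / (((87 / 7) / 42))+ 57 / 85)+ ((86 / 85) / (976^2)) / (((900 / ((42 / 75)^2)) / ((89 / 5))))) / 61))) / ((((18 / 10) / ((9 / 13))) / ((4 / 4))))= 5924204100000000 / 160115000114947787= 0.04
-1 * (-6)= 6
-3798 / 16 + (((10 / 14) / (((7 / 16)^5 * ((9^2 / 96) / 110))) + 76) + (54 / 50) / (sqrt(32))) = 27 * sqrt(2) / 200 + 143538609607 / 25412184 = 5648.61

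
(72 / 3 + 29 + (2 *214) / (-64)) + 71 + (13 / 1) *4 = 2709 / 16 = 169.31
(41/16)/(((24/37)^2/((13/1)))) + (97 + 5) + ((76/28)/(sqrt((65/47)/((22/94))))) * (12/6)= 38 * sqrt(715)/455 + 1669709/9216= 183.41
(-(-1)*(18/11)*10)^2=32400/121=267.77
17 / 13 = 1.31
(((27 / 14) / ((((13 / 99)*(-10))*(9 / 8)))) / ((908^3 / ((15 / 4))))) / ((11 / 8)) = -0.00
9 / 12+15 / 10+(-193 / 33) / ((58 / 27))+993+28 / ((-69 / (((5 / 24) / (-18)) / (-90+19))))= 41879778445 / 42195087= 992.53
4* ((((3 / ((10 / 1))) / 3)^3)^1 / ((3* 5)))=1 / 3750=0.00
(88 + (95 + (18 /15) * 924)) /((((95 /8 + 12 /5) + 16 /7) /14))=5063856 /4637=1092.05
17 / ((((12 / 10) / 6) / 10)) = 850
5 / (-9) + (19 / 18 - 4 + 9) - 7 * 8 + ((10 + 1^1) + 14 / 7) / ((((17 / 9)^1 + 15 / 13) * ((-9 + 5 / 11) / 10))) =-928621 / 16732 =-55.50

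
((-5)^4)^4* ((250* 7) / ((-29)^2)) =267028808593750 / 841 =317513446603.75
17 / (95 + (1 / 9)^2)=1377 / 7696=0.18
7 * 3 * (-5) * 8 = -840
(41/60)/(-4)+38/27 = 2671/2160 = 1.24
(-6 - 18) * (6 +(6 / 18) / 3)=-440 / 3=-146.67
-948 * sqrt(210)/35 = -392.51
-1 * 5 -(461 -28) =-438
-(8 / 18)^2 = -16 / 81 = -0.20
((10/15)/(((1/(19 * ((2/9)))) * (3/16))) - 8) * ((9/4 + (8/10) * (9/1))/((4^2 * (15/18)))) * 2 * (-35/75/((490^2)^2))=-71/882367500000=-0.00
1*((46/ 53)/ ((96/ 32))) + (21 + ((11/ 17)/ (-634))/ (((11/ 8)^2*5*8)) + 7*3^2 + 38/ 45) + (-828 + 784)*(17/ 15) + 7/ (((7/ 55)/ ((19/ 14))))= 43509512087/ 395865162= 109.91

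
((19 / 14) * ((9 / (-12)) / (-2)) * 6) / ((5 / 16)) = 9.77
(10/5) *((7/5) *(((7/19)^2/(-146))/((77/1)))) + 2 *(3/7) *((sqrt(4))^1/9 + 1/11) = 0.27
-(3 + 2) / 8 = -5 / 8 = -0.62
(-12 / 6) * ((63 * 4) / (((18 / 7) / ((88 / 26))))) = -8624 / 13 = -663.38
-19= -19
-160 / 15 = -32 / 3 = -10.67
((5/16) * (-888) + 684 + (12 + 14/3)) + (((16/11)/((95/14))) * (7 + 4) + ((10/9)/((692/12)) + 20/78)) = 545846101/1281930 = 425.80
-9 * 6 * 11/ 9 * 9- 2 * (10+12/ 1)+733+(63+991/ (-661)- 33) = 81634/ 661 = 123.50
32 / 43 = 0.74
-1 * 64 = -64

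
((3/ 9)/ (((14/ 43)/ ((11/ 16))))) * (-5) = -2365/ 672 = -3.52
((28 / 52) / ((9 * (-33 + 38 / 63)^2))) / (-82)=-3087 / 4440615946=-0.00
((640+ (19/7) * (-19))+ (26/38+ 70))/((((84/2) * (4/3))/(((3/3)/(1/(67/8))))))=2936677/29792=98.57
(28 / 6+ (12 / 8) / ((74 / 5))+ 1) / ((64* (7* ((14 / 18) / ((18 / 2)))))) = 69147 / 464128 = 0.15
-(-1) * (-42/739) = -42/739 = -0.06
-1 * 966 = -966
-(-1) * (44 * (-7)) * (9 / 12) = -231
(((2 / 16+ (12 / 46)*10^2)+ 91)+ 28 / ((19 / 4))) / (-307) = -430381 / 1073272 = -0.40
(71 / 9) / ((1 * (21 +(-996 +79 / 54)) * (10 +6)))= -213 / 420568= -0.00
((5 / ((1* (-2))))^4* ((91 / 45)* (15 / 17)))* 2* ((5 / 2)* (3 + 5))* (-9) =-853125 / 34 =-25091.91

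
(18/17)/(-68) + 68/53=38827/30634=1.27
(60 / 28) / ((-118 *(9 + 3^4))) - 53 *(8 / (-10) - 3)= 4990687 / 24780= 201.40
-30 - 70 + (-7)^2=-51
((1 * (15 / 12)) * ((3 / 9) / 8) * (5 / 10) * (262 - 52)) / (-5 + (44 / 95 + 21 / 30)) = -16625 / 11664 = -1.43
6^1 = 6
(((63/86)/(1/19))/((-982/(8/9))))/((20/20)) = -266/21113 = -0.01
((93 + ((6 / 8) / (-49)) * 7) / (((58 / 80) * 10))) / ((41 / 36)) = 93636 / 8323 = 11.25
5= 5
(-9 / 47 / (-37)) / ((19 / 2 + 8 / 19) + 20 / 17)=0.00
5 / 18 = 0.28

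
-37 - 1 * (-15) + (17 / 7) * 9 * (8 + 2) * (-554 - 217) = -168540.57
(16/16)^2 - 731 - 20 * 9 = -910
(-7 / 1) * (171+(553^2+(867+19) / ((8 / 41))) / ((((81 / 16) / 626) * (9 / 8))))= -174074805989 / 729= -238785742.10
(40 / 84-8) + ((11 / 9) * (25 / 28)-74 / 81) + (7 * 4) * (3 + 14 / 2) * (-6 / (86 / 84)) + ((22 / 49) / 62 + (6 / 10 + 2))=-174134074291 / 105813540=-1645.67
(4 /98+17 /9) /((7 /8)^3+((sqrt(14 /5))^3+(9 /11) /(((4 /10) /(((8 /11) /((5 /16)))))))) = 59919548480000 /43090127806257- 882751569920 * sqrt(70) /6155732543751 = 0.19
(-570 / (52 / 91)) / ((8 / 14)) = -13965 / 8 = -1745.62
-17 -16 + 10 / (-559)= -33.02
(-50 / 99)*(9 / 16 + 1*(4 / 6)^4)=-0.38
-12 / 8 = -3 / 2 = -1.50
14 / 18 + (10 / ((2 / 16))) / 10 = 79 / 9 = 8.78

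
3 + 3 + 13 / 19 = 6.68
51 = 51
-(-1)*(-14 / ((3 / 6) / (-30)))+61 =901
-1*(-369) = 369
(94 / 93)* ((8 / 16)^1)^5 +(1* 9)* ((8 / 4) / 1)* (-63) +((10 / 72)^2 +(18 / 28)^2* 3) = -139367423 / 123039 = -1132.71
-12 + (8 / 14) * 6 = -60 / 7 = -8.57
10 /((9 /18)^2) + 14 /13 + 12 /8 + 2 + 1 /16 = 9285 /208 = 44.64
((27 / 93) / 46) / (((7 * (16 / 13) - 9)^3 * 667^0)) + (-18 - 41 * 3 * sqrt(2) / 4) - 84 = -18201273 / 178250 - 123 * sqrt(2) / 4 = -145.60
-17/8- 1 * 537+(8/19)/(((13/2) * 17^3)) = -5233872815/9708088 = -539.12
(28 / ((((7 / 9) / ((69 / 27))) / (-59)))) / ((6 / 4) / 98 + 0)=-354629.33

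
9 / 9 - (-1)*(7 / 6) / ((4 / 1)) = 1.29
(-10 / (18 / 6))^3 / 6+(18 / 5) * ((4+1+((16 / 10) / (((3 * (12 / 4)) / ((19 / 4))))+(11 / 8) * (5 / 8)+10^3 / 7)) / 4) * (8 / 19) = 50.50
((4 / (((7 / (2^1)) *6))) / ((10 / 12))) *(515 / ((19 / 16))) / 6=6592 / 399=16.52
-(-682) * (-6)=-4092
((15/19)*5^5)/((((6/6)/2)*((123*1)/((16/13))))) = 500000/10127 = 49.37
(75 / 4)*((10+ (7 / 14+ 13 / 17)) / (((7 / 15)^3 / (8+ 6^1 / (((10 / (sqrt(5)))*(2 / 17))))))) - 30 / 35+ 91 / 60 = 5817043241 / 349860+ 58168125*sqrt(5) / 5488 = 40327.19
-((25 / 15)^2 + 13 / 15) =-164 / 45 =-3.64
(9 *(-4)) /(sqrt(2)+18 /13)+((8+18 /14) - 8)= 603 - 3042 *sqrt(2) /7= -11.58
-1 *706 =-706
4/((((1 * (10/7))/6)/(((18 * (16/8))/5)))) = 3024/25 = 120.96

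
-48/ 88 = -6/ 11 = -0.55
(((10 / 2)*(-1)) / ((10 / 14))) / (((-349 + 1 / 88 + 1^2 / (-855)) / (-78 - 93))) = -3.43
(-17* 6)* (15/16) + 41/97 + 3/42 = -516751/5432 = -95.13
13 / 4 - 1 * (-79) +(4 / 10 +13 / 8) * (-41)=-31 / 40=-0.78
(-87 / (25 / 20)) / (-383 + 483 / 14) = 696 / 3485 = 0.20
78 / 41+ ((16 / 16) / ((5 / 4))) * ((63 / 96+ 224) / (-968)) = 2725411 / 1587520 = 1.72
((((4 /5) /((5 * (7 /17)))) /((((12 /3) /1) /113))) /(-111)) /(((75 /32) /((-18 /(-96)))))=-3842 /485625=-0.01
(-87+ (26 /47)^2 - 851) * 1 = -2071366 /2209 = -937.69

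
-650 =-650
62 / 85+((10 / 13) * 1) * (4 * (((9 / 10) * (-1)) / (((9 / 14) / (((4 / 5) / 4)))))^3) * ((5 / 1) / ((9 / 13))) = 23102 / 95625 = 0.24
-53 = -53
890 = 890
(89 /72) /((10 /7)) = 623 /720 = 0.87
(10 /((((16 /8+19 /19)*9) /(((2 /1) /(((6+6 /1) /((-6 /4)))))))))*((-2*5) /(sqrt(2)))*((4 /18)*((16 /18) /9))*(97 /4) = 4850*sqrt(2) /19683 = 0.35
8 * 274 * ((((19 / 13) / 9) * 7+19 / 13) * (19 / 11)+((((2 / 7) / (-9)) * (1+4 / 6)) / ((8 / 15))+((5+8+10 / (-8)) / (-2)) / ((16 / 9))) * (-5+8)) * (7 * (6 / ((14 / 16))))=-1808489050 / 3003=-602227.46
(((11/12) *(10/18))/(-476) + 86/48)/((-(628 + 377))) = -92051/51665040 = -0.00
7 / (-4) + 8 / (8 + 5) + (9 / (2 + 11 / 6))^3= 7470275 / 632684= 11.81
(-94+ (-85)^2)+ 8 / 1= 7139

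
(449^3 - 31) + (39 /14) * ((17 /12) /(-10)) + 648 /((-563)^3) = 9045906280275972993 /99933986320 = 90518817.61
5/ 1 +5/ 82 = 415/ 82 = 5.06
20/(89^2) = 20/7921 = 0.00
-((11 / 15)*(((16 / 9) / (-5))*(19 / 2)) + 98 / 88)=40493 / 29700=1.36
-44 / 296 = -11 / 74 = -0.15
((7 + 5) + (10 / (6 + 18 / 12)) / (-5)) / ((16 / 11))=121 / 15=8.07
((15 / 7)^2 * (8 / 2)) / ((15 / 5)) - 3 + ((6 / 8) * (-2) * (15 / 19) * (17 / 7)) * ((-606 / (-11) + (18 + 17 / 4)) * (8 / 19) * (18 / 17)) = -18687447 / 194579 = -96.04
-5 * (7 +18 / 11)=-475 / 11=-43.18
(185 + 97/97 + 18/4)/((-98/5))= -1905/196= -9.72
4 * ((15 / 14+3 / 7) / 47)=6 / 47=0.13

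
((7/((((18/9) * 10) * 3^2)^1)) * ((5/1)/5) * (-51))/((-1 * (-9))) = -119/540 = -0.22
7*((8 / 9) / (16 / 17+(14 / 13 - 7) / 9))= 12376 / 563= 21.98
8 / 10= 4 / 5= 0.80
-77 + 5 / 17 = -1304 / 17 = -76.71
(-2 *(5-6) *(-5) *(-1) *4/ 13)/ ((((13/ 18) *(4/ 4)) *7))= 0.61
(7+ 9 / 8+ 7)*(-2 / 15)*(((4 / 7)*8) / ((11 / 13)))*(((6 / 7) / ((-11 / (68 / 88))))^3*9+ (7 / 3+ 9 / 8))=-655276927409 / 17400755295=-37.66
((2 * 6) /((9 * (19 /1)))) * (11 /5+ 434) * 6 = 17448 /95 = 183.66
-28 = -28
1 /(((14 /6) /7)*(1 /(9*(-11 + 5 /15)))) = -288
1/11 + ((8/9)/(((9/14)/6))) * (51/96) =1336/297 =4.50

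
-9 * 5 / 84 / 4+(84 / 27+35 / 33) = 44771 / 11088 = 4.04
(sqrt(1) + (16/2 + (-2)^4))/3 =25/3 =8.33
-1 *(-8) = 8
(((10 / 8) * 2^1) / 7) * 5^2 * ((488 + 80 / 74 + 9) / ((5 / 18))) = 4146525 / 259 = 16009.75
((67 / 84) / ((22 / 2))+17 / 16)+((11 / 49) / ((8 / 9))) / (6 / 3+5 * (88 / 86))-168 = -36687809 / 219912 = -166.83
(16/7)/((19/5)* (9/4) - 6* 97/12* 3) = -320/19173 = -0.02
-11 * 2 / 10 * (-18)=198 / 5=39.60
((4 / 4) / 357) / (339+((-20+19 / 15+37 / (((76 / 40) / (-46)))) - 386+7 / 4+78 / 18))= -380 / 129614919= -0.00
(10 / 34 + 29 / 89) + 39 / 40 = 96527 / 60520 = 1.59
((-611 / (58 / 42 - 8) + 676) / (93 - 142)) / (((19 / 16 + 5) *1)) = -1708720 / 674289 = -2.53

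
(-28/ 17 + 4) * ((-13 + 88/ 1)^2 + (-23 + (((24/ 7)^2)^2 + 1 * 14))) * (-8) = -108314.02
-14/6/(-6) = 7/18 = 0.39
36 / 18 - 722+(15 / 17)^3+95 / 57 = -10577390 / 14739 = -717.65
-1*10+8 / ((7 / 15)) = 50 / 7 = 7.14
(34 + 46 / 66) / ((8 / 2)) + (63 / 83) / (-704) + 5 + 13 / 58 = 70648103 / 5083584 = 13.90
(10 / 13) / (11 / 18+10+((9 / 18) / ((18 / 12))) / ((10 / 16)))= 900 / 13039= 0.07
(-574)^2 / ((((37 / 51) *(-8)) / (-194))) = 407479443 / 37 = 11012957.92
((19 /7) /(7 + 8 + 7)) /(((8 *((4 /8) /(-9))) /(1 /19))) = -9 /616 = -0.01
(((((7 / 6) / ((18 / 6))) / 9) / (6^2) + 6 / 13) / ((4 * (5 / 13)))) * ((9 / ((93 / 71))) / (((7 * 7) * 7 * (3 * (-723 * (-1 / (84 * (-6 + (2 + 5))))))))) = 2490893 / 10674863640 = 0.00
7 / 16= 0.44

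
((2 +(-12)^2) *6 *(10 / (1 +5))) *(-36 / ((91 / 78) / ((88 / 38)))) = -13875840 / 133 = -104329.62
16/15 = 1.07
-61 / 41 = -1.49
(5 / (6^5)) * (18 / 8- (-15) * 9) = 305 / 3456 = 0.09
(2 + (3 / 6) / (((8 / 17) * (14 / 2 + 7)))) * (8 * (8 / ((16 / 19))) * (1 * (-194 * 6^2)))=-7712955 / 7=-1101850.71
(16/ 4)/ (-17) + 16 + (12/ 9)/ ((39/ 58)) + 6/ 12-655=-2533001/ 3978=-636.75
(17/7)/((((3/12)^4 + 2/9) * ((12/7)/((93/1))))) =303552/521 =582.63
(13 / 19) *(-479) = -6227 / 19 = -327.74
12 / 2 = 6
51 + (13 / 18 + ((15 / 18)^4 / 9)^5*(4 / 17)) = 47457369445140202575409 / 917543123840934346752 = 51.72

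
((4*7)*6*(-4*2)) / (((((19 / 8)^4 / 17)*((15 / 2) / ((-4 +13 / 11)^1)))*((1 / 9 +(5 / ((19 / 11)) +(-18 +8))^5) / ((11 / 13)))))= -82682707968 / 6557858665735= -0.01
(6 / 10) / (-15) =-1 / 25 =-0.04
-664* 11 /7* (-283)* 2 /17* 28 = 972720.94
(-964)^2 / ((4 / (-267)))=-62030508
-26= -26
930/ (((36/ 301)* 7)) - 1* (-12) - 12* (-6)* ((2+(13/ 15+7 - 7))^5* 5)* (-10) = -4696691051/ 6750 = -695806.08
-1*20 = -20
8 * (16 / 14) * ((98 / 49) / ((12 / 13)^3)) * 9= 4394 / 21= 209.24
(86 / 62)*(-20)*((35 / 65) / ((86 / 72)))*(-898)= 4525920 / 403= 11230.57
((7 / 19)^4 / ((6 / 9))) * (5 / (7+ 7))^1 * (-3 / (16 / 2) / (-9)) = 1715 / 4170272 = 0.00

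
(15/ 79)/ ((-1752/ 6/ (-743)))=11145/ 23068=0.48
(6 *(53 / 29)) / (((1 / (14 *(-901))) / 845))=-3389507940 / 29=-116879584.14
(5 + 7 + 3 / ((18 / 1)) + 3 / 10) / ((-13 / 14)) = -2618 / 195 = -13.43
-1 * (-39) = 39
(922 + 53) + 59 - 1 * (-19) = 1053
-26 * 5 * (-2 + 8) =-780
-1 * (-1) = 1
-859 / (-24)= 35.79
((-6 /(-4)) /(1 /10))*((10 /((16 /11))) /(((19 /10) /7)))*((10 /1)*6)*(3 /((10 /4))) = 519750 /19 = 27355.26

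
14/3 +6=32/3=10.67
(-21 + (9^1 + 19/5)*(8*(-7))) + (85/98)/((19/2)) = -3434034/4655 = -737.71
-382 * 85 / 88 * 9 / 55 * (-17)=496791 / 484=1026.43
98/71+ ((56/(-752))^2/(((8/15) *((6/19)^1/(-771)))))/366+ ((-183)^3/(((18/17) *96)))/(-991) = 75424210630327/1213577521792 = 62.15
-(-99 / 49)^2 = -9801 / 2401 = -4.08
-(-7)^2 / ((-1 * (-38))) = -49 / 38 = -1.29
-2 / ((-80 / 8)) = 1 / 5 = 0.20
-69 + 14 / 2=-62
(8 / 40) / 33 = 1 / 165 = 0.01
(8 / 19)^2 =64 / 361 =0.18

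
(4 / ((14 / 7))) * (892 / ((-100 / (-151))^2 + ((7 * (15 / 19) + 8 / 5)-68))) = -3864313480 / 130908183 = -29.52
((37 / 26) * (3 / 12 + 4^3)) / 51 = 9509 / 5304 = 1.79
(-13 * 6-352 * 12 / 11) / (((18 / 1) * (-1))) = 77 / 3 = 25.67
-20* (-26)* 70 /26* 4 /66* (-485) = -1358000 /33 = -41151.52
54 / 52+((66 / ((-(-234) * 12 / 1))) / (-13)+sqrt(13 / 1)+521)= sqrt(13)+3176071 / 6084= 525.64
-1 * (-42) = 42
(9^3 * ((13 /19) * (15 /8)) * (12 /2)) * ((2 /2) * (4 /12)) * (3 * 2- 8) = -142155 /38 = -3740.92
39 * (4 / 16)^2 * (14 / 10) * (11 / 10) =3003 / 800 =3.75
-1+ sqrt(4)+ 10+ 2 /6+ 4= 46 /3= 15.33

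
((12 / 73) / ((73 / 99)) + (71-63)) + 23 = 166387 / 5329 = 31.22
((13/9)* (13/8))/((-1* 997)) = -169/71784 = -0.00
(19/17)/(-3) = -19/51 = -0.37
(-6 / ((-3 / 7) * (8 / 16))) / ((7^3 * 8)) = 1 / 98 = 0.01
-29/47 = -0.62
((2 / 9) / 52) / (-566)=-1 / 132444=-0.00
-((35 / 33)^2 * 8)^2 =-96040000 / 1185921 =-80.98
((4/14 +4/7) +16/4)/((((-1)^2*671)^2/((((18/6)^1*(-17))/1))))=-1734/3151687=-0.00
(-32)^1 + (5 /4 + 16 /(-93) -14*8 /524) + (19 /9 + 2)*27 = 3891943 /48732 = 79.86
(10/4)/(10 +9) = 5/38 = 0.13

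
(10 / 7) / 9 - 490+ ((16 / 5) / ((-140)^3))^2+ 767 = 277.16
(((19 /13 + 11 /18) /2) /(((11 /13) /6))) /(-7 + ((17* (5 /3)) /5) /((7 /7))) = -485 /88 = -5.51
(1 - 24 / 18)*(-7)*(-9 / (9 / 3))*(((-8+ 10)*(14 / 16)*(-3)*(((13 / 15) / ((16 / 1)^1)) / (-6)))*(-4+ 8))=-637 / 480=-1.33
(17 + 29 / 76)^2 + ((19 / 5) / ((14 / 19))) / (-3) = 300.40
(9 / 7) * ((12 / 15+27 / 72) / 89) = 423 / 24920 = 0.02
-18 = -18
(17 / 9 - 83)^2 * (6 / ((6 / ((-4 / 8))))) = -266450 / 81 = -3289.51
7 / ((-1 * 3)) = -7 / 3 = -2.33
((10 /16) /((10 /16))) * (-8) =-8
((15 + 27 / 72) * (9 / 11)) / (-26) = -1107 / 2288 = -0.48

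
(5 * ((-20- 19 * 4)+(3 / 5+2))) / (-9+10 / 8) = 1868 / 31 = 60.26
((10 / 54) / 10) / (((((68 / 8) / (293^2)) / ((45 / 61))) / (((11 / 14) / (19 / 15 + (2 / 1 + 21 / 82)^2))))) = 79371692950 / 4653969929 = 17.05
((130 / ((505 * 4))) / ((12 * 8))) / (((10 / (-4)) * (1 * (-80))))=13 / 3878400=0.00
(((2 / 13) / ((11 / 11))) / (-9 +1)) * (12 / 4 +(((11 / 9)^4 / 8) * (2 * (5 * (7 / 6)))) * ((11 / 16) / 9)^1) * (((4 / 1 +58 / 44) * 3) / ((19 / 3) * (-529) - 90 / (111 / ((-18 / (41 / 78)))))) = 111744090461 / 372496450968576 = 0.00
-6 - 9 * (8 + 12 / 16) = -84.75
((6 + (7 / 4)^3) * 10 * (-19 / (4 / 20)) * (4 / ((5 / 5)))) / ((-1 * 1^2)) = 345325 / 8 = 43165.62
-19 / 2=-9.50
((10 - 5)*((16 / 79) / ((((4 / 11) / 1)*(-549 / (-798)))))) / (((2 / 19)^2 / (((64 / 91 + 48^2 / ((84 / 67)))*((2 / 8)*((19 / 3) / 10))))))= 59956000544 / 563823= 106338.34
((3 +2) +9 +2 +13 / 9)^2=24649 / 81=304.31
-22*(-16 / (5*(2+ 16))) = 176 / 45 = 3.91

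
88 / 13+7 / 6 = 619 / 78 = 7.94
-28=-28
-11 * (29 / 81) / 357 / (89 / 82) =-26158 / 2573613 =-0.01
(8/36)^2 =4/81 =0.05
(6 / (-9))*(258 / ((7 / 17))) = -2924 / 7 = -417.71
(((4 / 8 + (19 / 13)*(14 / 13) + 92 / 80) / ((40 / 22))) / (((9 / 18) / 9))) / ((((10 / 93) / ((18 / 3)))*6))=100328679 / 338000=296.83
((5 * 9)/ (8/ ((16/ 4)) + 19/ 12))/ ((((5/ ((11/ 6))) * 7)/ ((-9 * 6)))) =-10692/ 301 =-35.52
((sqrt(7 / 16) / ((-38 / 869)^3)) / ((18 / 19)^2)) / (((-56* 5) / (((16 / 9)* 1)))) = 656234909* sqrt(7) / 31026240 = 55.96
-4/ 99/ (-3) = 4/ 297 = 0.01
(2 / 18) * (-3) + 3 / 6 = 1 / 6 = 0.17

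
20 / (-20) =-1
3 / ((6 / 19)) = 19 / 2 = 9.50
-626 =-626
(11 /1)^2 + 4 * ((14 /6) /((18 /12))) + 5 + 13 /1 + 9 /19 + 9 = 154.70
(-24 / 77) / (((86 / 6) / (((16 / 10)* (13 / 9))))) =-832 / 16555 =-0.05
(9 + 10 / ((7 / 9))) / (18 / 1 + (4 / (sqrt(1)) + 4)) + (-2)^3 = -1303 / 182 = -7.16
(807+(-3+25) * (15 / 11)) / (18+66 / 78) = 10881 / 245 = 44.41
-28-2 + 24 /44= -324 /11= -29.45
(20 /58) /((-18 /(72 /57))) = -40 /1653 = -0.02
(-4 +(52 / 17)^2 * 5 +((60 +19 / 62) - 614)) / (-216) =9154513 / 3870288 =2.37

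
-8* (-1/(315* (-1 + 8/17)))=-136/2835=-0.05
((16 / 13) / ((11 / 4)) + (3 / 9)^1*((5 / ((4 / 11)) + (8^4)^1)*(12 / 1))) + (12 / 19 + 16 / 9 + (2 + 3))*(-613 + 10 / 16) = 776114923 / 65208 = 11902.14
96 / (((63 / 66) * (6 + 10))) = 44 / 7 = 6.29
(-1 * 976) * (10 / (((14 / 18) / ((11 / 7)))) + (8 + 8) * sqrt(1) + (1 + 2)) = -1874896 / 49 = -38263.18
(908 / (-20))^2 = 51529 / 25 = 2061.16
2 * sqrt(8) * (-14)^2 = 784 * sqrt(2) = 1108.74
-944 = -944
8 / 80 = 1 / 10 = 0.10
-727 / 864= -0.84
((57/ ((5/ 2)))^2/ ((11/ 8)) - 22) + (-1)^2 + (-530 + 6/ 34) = -807644/ 4675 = -172.76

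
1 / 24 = 0.04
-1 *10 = -10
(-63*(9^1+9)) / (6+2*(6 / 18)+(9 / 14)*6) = -23814 / 221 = -107.76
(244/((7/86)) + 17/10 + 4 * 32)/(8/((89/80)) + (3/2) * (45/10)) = 38967582/173705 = 224.33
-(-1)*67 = 67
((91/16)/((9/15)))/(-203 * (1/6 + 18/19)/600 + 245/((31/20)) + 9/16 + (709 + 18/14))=140697375/12891503398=0.01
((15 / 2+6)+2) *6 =93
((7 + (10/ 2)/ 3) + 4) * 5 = 190/ 3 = 63.33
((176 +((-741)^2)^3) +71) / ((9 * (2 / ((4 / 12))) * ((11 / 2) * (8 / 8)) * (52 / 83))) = 264231138859776752 / 297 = 889667134208002.53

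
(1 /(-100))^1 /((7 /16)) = -4 /175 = -0.02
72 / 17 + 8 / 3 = 352 / 51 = 6.90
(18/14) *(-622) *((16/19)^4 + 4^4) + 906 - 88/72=-1676726558663/8210223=-204224.24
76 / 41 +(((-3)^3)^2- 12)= 29473 / 41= 718.85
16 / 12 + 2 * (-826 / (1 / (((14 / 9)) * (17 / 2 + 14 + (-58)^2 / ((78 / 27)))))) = -118958816 / 39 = -3050226.05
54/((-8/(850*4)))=-22950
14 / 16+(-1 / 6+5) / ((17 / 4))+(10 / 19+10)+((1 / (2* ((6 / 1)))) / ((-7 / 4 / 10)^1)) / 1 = 654553 / 54264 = 12.06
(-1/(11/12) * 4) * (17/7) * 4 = -3264/77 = -42.39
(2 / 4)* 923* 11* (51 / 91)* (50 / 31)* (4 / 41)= 3983100 / 8897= 447.69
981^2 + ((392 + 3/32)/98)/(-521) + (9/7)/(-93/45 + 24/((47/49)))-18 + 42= 25446126309586139/26440691648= 962385.05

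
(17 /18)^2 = 289 /324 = 0.89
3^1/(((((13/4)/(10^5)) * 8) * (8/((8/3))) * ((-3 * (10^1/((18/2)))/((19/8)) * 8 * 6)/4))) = -11875/52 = -228.37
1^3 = 1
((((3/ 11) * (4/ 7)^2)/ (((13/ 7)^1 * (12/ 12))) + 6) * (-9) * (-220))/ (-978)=-181620/ 14833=-12.24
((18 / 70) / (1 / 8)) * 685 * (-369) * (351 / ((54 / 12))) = -283905648 / 7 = -40557949.71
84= 84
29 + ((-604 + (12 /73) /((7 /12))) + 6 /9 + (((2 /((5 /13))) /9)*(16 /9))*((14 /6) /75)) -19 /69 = -615065357264 /1070992125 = -574.29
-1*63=-63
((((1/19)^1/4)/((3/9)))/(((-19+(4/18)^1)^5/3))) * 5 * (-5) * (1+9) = 66430125/5238622690262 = 0.00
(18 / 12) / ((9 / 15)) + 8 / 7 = 51 / 14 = 3.64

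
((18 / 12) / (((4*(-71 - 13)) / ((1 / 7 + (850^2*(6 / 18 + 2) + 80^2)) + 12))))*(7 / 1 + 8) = -177685775 / 1568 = -113320.01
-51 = -51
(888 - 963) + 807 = 732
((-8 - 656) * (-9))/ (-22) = -2988/ 11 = -271.64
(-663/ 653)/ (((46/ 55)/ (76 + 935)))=-36866115/ 30038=-1227.32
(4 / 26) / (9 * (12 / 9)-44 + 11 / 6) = -12 / 2353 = -0.01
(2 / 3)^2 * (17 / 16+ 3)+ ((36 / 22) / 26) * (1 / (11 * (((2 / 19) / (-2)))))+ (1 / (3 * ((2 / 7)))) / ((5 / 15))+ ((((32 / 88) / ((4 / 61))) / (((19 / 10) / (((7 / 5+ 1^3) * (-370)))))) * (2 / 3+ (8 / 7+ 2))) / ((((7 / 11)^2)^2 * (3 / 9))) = -3266100701108629 / 18083189124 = -180615.30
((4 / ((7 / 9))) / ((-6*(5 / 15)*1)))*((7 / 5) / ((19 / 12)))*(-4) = 864 / 95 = 9.09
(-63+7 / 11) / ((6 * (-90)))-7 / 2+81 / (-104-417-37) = -324977 / 92070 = -3.53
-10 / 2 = -5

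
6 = 6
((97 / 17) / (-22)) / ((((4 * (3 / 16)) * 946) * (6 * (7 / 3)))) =-97 / 3714942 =-0.00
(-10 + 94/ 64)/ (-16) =273/ 512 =0.53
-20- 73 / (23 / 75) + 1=-5912 / 23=-257.04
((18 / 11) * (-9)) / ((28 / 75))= -6075 / 154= -39.45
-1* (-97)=97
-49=-49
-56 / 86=-28 / 43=-0.65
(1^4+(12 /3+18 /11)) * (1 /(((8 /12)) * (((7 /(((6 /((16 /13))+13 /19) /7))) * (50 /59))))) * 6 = 6550947 /819280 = 8.00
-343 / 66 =-5.20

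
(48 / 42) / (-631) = -8 / 4417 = -0.00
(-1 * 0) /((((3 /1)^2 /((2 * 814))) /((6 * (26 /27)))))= 0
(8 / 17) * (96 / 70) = 384 / 595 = 0.65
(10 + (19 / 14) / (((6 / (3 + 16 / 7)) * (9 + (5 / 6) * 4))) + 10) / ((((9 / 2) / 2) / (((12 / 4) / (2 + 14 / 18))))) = 11817 / 1225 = 9.65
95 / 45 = 19 / 9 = 2.11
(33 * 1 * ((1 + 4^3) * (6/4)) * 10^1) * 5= 160875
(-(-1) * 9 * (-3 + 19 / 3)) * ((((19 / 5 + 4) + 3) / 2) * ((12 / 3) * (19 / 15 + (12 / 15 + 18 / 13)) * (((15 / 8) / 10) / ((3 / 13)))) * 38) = 345249 / 5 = 69049.80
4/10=0.40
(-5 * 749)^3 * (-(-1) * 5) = -262618593125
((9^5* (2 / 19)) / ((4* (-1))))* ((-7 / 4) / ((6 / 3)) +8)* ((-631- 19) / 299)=4428675 / 184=24068.89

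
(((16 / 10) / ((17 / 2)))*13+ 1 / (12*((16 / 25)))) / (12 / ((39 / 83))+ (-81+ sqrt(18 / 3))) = -394237753 / 8467256640 - 7108309*sqrt(6) / 8467256640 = -0.05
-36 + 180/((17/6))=468/17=27.53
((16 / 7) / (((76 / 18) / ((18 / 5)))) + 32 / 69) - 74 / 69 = 20498 / 15295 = 1.34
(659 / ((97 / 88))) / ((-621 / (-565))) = 32765480 / 60237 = 543.94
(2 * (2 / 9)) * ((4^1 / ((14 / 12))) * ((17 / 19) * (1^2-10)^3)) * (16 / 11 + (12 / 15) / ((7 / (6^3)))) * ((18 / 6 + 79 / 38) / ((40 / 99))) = -144429410016 / 442225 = -326597.12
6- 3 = 3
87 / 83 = 1.05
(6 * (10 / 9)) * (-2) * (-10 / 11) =400 / 33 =12.12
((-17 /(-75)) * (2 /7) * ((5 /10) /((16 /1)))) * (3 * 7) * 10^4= 425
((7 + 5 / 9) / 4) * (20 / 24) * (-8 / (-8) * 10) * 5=2125 / 27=78.70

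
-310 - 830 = -1140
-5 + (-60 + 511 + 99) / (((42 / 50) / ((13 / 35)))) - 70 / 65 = 453137 / 1911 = 237.12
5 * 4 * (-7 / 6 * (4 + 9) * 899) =-818090 / 3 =-272696.67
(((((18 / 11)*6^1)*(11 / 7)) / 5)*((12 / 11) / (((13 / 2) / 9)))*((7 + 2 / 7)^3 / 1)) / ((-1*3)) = -1031494176 / 1716715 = -600.85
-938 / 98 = -67 / 7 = -9.57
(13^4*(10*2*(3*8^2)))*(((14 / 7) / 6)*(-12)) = -438696960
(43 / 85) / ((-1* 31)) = -43 / 2635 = -0.02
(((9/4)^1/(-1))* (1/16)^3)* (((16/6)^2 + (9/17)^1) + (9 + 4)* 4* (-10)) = 78391/278528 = 0.28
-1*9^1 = -9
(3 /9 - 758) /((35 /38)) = -86374 /105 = -822.61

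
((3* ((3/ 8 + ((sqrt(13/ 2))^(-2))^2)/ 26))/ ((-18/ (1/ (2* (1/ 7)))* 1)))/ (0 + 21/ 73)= -39347/ 1265472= -0.03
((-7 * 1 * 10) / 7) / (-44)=5 / 22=0.23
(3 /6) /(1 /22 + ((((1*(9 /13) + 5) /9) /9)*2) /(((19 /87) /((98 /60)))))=1100385 /2413423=0.46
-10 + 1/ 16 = -159/ 16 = -9.94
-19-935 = -954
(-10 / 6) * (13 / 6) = -65 / 18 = -3.61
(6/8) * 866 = 1299/2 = 649.50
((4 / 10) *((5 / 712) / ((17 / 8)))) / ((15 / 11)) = 22 / 22695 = 0.00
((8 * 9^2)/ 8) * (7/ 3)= 189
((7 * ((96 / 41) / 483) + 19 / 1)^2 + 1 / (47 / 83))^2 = 231515637129954271396 / 1746797198858209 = 132537.22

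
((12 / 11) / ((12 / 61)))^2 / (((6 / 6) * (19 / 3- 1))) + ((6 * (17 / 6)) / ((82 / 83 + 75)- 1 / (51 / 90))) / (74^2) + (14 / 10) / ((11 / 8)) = 9415572068211 / 1387860329680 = 6.78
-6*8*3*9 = -1296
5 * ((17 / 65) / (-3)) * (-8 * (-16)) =-2176 / 39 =-55.79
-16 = -16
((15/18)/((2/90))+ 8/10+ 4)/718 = 423/7180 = 0.06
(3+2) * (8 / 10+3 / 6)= 13 / 2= 6.50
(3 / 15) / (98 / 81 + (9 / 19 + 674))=1539 / 5199385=0.00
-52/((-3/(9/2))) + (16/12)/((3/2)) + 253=2987/9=331.89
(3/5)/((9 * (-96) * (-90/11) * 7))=11/907200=0.00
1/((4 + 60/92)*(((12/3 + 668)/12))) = 23/5992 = 0.00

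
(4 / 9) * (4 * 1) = 16 / 9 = 1.78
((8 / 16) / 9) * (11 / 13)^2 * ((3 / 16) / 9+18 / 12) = 8833 / 146016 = 0.06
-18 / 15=-1.20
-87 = -87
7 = 7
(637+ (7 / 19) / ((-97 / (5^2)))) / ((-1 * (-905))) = 1173816 / 1667915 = 0.70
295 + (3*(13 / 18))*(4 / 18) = 7978 / 27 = 295.48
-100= -100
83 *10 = 830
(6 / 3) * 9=18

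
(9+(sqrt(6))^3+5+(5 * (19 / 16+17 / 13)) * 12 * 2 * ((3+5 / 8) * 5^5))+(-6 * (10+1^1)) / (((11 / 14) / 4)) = 6 * sqrt(6)+705448649 / 208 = 3391594.74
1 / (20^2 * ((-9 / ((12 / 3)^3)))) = -4 / 225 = -0.02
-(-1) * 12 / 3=4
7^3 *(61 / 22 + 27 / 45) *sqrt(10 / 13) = 127253 *sqrt(130) / 1430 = 1014.62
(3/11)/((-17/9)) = -27/187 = -0.14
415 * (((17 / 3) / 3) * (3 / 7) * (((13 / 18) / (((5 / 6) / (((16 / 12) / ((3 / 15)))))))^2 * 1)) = 19076720 / 1701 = 11215.00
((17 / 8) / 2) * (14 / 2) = 119 / 16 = 7.44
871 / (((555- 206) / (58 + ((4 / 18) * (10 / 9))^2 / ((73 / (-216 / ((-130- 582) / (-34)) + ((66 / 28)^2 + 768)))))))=35559101204198 / 242987065839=146.34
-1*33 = -33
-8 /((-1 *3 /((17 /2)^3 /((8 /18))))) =14739 /4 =3684.75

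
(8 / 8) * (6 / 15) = 2 / 5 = 0.40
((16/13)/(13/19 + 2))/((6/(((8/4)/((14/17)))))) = 152/819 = 0.19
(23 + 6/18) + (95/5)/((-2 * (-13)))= 1877/78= 24.06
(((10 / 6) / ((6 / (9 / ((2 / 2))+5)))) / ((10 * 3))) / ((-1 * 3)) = -7 / 162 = -0.04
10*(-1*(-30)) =300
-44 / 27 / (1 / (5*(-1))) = 220 / 27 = 8.15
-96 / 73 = -1.32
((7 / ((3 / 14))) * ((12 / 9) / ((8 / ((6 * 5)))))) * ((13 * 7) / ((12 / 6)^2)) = 22295 / 6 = 3715.83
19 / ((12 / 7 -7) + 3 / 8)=-1064 / 275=-3.87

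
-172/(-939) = 172/939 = 0.18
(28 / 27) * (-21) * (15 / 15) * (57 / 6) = -1862 / 9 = -206.89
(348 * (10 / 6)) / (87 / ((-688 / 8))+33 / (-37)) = -1845560 / 6057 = -304.70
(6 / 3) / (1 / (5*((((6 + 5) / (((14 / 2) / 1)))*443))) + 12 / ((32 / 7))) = 389840 / 511721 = 0.76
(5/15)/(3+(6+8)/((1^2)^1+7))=0.07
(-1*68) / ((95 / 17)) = -1156 / 95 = -12.17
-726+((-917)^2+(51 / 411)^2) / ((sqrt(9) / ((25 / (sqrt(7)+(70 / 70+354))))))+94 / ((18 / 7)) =67589447384440 / 3547847763 - 197283074125 *sqrt(7) / 3547847763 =18903.71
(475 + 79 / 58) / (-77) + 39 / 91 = -25715 / 4466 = -5.76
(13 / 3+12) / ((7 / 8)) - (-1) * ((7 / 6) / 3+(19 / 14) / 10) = 24181 / 1260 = 19.19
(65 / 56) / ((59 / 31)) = 2015 / 3304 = 0.61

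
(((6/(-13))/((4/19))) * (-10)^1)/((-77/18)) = -5130/1001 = -5.12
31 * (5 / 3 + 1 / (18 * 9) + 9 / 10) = 32302 / 405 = 79.76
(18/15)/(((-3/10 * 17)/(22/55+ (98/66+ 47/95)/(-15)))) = -50416/799425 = -0.06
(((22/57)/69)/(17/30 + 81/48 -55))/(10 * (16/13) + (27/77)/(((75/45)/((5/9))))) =-1761760/206403817713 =-0.00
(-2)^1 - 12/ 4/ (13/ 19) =-83/ 13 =-6.38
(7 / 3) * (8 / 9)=56 / 27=2.07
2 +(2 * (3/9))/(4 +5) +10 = 326/27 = 12.07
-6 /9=-2 /3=-0.67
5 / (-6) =-5 / 6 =-0.83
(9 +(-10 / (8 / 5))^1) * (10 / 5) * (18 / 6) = 33 / 2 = 16.50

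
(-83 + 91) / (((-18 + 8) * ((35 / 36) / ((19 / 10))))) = -1368 / 875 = -1.56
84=84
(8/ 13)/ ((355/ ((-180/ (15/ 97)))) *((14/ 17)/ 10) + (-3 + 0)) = -0.20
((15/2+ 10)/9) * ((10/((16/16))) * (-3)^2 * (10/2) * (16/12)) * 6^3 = 252000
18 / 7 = 2.57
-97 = -97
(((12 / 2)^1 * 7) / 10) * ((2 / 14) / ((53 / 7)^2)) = 147 / 14045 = 0.01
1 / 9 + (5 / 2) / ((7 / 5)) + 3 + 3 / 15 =3211 / 630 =5.10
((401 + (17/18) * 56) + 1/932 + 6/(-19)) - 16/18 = 8016151/17708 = 452.69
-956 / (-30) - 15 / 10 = 30.37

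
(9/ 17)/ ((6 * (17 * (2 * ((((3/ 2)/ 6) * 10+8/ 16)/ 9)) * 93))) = 3/ 35836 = 0.00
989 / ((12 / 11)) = 10879 / 12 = 906.58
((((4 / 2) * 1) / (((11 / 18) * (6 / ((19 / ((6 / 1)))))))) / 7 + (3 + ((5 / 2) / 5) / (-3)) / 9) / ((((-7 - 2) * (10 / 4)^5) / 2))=-14944 / 11694375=-0.00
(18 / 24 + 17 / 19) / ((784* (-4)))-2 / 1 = -476797 / 238336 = -2.00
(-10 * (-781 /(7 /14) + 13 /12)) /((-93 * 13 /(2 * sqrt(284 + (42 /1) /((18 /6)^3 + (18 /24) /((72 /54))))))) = -187310 * sqrt(31479) /76167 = -436.32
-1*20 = -20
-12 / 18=-0.67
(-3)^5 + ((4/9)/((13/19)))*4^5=49393/117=422.16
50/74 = 25/37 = 0.68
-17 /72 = -0.24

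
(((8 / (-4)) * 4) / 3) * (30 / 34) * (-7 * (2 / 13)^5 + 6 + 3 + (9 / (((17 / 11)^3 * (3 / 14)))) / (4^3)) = -2678507984255 / 124043050612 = -21.59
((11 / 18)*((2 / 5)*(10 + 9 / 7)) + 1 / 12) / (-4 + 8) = 0.71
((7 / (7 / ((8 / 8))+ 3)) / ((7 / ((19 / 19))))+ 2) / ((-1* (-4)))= 21 / 40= 0.52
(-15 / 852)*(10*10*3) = -375 / 71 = -5.28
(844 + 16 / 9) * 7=53284 / 9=5920.44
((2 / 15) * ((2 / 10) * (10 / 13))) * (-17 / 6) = -34 / 585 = -0.06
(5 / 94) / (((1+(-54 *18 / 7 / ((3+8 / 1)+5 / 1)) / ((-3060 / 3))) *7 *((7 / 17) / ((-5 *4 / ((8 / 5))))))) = -0.23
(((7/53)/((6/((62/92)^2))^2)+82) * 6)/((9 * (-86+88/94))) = -0.64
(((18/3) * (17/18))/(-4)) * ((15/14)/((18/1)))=-85/1008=-0.08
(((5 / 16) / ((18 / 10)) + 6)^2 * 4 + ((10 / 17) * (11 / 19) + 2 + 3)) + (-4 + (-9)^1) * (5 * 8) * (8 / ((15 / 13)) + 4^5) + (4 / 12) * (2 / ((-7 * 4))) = -6281619824539 / 11721024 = -535927.56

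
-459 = -459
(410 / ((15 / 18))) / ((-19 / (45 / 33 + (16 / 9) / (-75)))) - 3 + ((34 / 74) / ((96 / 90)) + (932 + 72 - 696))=7536896863 / 27838800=270.73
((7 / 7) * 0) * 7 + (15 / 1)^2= 225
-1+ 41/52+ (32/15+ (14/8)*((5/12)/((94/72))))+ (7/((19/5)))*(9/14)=1276241/348270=3.66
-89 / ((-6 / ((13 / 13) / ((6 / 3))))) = 7.42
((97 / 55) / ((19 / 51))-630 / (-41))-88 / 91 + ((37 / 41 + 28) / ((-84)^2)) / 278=6967938309851 / 364187984160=19.13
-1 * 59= -59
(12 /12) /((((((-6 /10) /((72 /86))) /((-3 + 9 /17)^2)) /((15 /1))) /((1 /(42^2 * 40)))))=-45 /24854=-0.00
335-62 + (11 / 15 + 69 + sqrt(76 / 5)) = 2 * sqrt(95) / 5 + 5141 / 15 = 346.63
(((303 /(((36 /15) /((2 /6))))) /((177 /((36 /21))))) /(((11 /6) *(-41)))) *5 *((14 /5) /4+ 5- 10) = 21715 /186263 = 0.12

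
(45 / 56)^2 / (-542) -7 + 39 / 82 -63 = -4845112081 / 69688192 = -69.53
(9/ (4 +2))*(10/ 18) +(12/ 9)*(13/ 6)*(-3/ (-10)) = 17/ 10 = 1.70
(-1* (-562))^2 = 315844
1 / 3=0.33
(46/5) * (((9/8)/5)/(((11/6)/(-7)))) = -4347/550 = -7.90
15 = 15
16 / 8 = 2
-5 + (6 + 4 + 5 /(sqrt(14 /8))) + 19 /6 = 10 * sqrt(7) /7 + 49 /6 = 11.95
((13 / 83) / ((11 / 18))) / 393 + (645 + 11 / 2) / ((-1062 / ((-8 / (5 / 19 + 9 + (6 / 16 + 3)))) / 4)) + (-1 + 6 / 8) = 635172534751 / 488004639012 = 1.30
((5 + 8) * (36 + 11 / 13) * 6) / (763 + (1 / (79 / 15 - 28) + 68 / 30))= 7350255 / 1957057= 3.76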